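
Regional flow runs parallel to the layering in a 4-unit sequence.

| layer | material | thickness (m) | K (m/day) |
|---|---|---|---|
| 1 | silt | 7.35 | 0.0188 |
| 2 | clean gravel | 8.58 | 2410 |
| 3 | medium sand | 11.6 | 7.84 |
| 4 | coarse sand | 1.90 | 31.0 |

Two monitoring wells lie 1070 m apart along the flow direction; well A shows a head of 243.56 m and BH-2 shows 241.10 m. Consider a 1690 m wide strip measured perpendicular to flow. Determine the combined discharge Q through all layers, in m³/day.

Flow is parallel to layering, so each bed carries its own Darcy discharge and the transmissivities add.
Σ(K_i·b_i) = 0.0188×7.35 + 2410×8.58 + 7.84×11.6 + 31.0×1.90 = 20828 m²/day.
Hydraulic gradient i = (243.56 − 241.10) / 1070 = 2.46 / 1070 = 0.002299.
Q = Σ(K_i·b_i) · W · i = 20828 × 1690 × 0.002299 = 80925 m³/day.

80900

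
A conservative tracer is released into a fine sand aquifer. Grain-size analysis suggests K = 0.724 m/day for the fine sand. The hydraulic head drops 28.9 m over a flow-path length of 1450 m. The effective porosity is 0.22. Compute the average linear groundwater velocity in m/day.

0.0656

Hydraulic gradient i = Δh / L = 28.9 / 1450 = 0.01993.
Darcy flux q = K · i = 0.7240 × 0.01993 = 0.01443 m/day.
Seepage velocity v = q / n_e = 0.01443 / 0.22 = 0.06559 m/day.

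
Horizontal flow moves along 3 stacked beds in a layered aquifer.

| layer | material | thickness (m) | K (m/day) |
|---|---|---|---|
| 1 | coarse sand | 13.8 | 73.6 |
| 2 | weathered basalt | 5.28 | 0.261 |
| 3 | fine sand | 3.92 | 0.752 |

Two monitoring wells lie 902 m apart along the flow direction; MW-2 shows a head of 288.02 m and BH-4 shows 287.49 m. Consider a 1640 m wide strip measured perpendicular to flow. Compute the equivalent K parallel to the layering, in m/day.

Flow is parallel to layering, so each bed carries its own Darcy discharge and the transmissivities add.
Σ(K_i·b_i) = 73.6×13.8 + 0.261×5.28 + 0.752×3.92 = 1020 m²/day.
Total thickness b = 23.00 m, so K_eq = Σ(K_i·b_i)/b = 44.35 m/day.

44.3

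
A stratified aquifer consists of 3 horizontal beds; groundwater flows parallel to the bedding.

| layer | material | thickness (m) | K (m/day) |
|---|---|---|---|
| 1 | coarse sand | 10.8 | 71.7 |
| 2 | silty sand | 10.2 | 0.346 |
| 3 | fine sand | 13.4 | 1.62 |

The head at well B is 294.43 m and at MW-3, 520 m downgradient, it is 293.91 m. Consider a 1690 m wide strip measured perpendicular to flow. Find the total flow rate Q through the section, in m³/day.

Flow is parallel to layering, so each bed carries its own Darcy discharge and the transmissivities add.
Σ(K_i·b_i) = 71.7×10.8 + 0.346×10.2 + 1.62×13.4 = 799.6 m²/day.
Hydraulic gradient i = (294.43 − 293.91) / 520 = 0.52 / 520 = 0.001000.
Q = Σ(K_i·b_i) · W · i = 799.6 × 1690 × 0.001000 = 1351 m³/day.

1350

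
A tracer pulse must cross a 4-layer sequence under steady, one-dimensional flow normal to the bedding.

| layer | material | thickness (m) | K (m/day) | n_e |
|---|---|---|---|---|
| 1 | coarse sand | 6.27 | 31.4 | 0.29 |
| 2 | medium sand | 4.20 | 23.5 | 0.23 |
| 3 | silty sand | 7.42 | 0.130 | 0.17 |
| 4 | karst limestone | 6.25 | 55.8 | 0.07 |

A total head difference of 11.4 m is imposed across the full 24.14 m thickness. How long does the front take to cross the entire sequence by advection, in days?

With flow normal to the layers, continuity requires the same specific discharge q through every layer.
Σ(b_i/K_i) = 6.27/31.4 + 4.20/23.5 + 7.42/0.130 + 6.25/55.8 = 57.57 d.
q = Δh / Σ(b_i/K_i) = 11.4 / 57.57 = 0.1980 m/day.
In each layer the seepage velocity is v_i = q/n_i, so the layer transit time is t_i = b_i·n_i / q:
  layer 1 (coarse sand): t_1 = 6.27 × 0.29 / 0.1980 = 9.182 d
  layer 2 (medium sand): t_2 = 4.20 × 0.23 / 0.1980 = 4.878 d
  layer 3 (silty sand): t_3 = 7.42 × 0.17 / 0.1980 = 6.370 d
  layer 4 (karst limestone): t_4 = 6.25 × 0.07 / 0.1980 = 2.209 d
Total t = Σ t_i = 22.64 days.

22.6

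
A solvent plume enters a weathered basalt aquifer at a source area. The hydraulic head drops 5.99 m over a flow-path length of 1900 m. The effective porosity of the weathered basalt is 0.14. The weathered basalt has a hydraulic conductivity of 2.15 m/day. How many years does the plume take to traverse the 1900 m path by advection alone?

Hydraulic gradient i = Δh / L = 5.99 / 1900 = 0.003153.
Darcy flux q = K · i = 2.150 × 0.003153 = 0.006778 m/day.
Seepage velocity v = q / n_e = 0.006778 / 0.14 = 0.04842 m/day.
Travel time t = L / v = 1900 / 0.04842 = 39244 days = 107.4 years.

107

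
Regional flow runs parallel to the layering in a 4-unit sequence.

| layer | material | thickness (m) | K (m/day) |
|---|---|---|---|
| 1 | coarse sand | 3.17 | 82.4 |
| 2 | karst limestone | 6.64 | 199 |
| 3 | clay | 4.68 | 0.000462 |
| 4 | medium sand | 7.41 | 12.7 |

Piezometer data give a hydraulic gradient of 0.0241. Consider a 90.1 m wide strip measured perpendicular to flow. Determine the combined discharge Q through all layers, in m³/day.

Flow is parallel to layering, so each bed carries its own Darcy discharge and the transmissivities add.
Σ(K_i·b_i) = 82.4×3.17 + 199×6.64 + 0.000462×4.68 + 12.7×7.41 = 1677 m²/day.
Hydraulic gradient i = 0.0241.
Q = Σ(K_i·b_i) · W · i = 1677 × 90.1 × 0.02410 = 3641 m³/day.

3640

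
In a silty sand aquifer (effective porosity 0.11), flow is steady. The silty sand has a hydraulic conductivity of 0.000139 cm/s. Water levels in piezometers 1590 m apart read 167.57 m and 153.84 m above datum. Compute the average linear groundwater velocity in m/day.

0.00943

Convert K: 0.000139 cm/s × 864 = 0.1201 m/day.
Hydraulic gradient i = (167.57 − 153.84) / 1590 = 13.73 / 1590 = 0.008635.
Darcy flux q = K · i = 0.1201 × 0.008635 = 0.001037 m/day.
Seepage velocity v = q / n_e = 0.001037 / 0.11 = 0.009428 m/day.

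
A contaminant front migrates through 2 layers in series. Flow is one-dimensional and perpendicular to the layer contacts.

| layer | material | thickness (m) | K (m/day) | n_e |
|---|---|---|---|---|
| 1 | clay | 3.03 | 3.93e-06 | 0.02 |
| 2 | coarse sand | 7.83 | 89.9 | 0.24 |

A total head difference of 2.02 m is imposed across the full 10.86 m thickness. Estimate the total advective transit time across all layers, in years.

With flow normal to the layers, continuity requires the same specific discharge q through every layer.
Σ(b_i/K_i) = 3.03/3.93e-06 + 7.83/89.9 = 7.710e+05 d.
q = Δh / Σ(b_i/K_i) = 2.02 / 7.710e+05 = 2.620e-06 m/day.
In each layer the seepage velocity is v_i = q/n_i, so the layer transit time is t_i = b_i·n_i / q:
  layer 1 (clay): t_1 = 3.03 × 0.02 / 2.620e-06 = 23130 d
  layer 2 (coarse sand): t_2 = 7.83 × 0.24 / 2.620e-06 = 7.173e+05 d
Total t = Σ t_i = 7.404e+05 days = 2027 years.

2030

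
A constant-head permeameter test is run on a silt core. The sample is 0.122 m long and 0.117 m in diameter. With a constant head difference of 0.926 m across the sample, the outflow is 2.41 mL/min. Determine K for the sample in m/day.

Cross-sectional area A = π·(d/2)² = π × (0.117/2)² = 0.01075 m².
Convert discharge: 2.41 mL/min = 4.017e-08 m³/s.
Darcy's law rearranged: K = Q·L / (A·Δh) = 4.017e-08 × 0.122 / (0.01075 × 0.926) = 4.922e-07 m/s = 0.04253 m/day.

0.0425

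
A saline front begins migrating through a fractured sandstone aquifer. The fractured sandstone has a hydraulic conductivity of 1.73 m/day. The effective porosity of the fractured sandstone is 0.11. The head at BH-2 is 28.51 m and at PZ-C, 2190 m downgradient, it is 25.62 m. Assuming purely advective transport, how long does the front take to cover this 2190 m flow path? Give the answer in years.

289

Hydraulic gradient i = (28.51 − 25.62) / 2190 = 2.89 / 2190 = 0.001320.
Darcy flux q = K · i = 1.730 × 0.001320 = 0.002283 m/day.
Seepage velocity v = q / n_e = 0.002283 / 0.11 = 0.02075 m/day.
Travel time t = L / v = 2190 / 0.02075 = 1.055e+05 days = 288.9 years.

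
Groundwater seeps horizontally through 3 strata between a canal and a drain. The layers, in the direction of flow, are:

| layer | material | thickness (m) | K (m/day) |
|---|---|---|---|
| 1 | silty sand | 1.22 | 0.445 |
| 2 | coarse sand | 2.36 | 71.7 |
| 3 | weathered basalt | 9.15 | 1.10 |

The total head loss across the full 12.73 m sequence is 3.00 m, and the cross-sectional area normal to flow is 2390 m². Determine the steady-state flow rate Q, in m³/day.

646

Flow is perpendicular to layering, so the layers act in series and the equivalent K is the thickness-weighted harmonic mean.
Total thickness L = 1.22 + 2.36 + 9.15 = 12.73 m.
Σ(b_i/K_i) = 1.22/0.445 + 2.36/71.7 + 9.15/1.10 = 11.09 d.
K_eq = L / Σ(b_i/K_i) = 12.73 / 11.09 = 1.148 m/day.
Q = K_eq · A · (Δh/L) = 1.148 × 2390 × (3.00/12.73) = 646.4 m³/day.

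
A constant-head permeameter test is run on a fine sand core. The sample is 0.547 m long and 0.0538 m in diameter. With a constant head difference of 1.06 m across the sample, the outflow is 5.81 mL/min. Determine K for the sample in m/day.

Cross-sectional area A = π·(d/2)² = π × (0.0538/2)² = 0.002273 m².
Convert discharge: 5.81 mL/min = 9.683e-08 m³/s.
Darcy's law rearranged: K = Q·L / (A·Δh) = 9.683e-08 × 0.547 / (0.002273 × 1.06) = 2.198e-05 m/s = 1.899 m/day.

1.90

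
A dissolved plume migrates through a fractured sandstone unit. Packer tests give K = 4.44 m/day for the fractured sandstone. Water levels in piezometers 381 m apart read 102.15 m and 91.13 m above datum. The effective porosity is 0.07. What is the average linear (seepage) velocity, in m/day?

1.83

Hydraulic gradient i = (102.15 − 91.13) / 381 = 11.02 / 381 = 0.02892.
Darcy flux q = K · i = 4.440 × 0.02892 = 0.1284 m/day.
Seepage velocity v = q / n_e = 0.1284 / 0.07 = 1.835 m/day.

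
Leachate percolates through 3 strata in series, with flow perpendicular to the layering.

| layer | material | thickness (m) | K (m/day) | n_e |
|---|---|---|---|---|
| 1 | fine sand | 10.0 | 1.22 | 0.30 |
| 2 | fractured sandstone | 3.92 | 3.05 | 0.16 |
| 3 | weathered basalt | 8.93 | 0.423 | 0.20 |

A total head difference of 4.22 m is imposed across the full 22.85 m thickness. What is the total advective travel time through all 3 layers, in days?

With flow normal to the layers, continuity requires the same specific discharge q through every layer.
Σ(b_i/K_i) = 10.0/1.22 + 3.92/3.05 + 8.93/0.423 = 30.59 d.
q = Δh / Σ(b_i/K_i) = 4.22 / 30.59 = 0.1379 m/day.
In each layer the seepage velocity is v_i = q/n_i, so the layer transit time is t_i = b_i·n_i / q:
  layer 1 (fine sand): t_1 = 10.0 × 0.30 / 0.1379 = 21.75 d
  layer 2 (fractured sandstone): t_2 = 3.92 × 0.16 / 0.1379 = 4.547 d
  layer 3 (weathered basalt): t_3 = 8.93 × 0.20 / 0.1379 = 12.95 d
Total t = Σ t_i = 39.24 days.

39.2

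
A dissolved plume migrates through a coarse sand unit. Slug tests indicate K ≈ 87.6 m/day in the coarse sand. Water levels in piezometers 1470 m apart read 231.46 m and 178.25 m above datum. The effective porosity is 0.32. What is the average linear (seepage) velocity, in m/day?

9.91

Hydraulic gradient i = (231.46 − 178.25) / 1470 = 53.21 / 1470 = 0.03620.
Darcy flux q = K · i = 87.60 × 0.03620 = 3.171 m/day.
Seepage velocity v = q / n_e = 3.171 / 0.32 = 9.909 m/day.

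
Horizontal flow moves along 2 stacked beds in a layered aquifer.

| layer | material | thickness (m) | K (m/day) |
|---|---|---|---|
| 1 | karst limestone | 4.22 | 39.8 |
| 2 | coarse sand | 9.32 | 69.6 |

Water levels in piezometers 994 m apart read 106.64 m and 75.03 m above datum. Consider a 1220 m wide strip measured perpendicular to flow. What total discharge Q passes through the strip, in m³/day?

Flow is parallel to layering, so each bed carries its own Darcy discharge and the transmissivities add.
Σ(K_i·b_i) = 39.8×4.22 + 69.6×9.32 = 816.6 m²/day.
Hydraulic gradient i = (106.64 − 75.03) / 994 = 31.61 / 994 = 0.03180.
Q = Σ(K_i·b_i) · W · i = 816.6 × 1220 × 0.03180 = 31683 m³/day.

31700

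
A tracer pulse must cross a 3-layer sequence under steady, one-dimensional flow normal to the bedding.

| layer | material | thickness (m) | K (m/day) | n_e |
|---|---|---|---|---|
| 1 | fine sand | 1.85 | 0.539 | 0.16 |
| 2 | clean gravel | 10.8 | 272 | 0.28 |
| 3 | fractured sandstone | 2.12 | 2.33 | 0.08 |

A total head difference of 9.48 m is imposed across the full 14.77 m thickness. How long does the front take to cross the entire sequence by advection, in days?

With flow normal to the layers, continuity requires the same specific discharge q through every layer.
Σ(b_i/K_i) = 1.85/0.539 + 10.8/272 + 2.12/2.33 = 4.382 d.
q = Δh / Σ(b_i/K_i) = 9.48 / 4.382 = 2.163 m/day.
In each layer the seepage velocity is v_i = q/n_i, so the layer transit time is t_i = b_i·n_i / q:
  layer 1 (fine sand): t_1 = 1.85 × 0.16 / 2.163 = 0.1368 d
  layer 2 (clean gravel): t_2 = 10.8 × 0.28 / 2.163 = 1.398 d
  layer 3 (fractured sandstone): t_3 = 2.12 × 0.08 / 2.163 = 0.07839 d
Total t = Σ t_i = 1.613 days.

1.61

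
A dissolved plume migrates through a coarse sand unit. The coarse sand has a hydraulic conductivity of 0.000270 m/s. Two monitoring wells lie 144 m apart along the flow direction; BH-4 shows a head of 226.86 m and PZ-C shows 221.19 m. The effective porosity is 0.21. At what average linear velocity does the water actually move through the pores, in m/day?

4.37

Convert K: 0.000270 m/s × 86400 = 23.33 m/day.
Hydraulic gradient i = (226.86 − 221.19) / 144 = 5.67 / 144 = 0.03938.
Darcy flux q = K · i = 23.33 × 0.03938 = 0.9185 m/day.
Seepage velocity v = q / n_e = 0.9185 / 0.21 = 4.374 m/day.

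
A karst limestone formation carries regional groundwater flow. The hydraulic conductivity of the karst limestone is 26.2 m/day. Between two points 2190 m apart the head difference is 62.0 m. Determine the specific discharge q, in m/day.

0.742

Hydraulic gradient i = Δh / L = 62.0 / 2190 = 0.02831.
Specific discharge q = K · i = 26.20 × 0.02831 = 0.7417 m/day.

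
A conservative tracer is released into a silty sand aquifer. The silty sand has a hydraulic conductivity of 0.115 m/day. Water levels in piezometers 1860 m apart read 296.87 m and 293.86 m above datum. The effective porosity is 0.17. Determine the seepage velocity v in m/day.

Hydraulic gradient i = (296.87 − 293.86) / 1860 = 3.01 / 1860 = 0.001618.
Darcy flux q = K · i = 0.1150 × 0.001618 = 0.0001861 m/day.
Seepage velocity v = q / n_e = 0.0001861 / 0.17 = 0.001095 m/day.

0.00109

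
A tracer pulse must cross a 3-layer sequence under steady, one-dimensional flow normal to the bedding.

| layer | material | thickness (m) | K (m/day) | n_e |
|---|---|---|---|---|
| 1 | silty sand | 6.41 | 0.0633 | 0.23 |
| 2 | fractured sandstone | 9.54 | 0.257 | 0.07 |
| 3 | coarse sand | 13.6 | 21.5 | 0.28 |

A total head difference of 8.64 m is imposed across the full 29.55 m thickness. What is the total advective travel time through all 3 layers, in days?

With flow normal to the layers, continuity requires the same specific discharge q through every layer.
Σ(b_i/K_i) = 6.41/0.0633 + 9.54/0.257 + 13.6/21.5 = 139.0 d.
q = Δh / Σ(b_i/K_i) = 8.64 / 139.0 = 0.06215 m/day.
In each layer the seepage velocity is v_i = q/n_i, so the layer transit time is t_i = b_i·n_i / q:
  layer 1 (silty sand): t_1 = 6.41 × 0.23 / 0.06215 = 23.72 d
  layer 2 (fractured sandstone): t_2 = 9.54 × 0.07 / 0.06215 = 10.74 d
  layer 3 (coarse sand): t_3 = 13.6 × 0.28 / 0.06215 = 61.27 d
Total t = Σ t_i = 95.74 days.

95.7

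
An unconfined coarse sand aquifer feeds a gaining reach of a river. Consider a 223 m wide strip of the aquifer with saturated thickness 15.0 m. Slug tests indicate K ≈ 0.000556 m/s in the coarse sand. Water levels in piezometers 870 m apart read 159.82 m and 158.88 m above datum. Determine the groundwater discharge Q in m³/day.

Convert K: 0.000556 m/s × 86400 = 48.04 m/day.
Cross-sectional area A = 223 × 15.0 = 3345 m².
Hydraulic gradient i = (159.82 − 158.88) / 870 = 0.94 / 870 = 0.001080.
Darcy's law: Q = K · A · i = 48.04 × 3345 × 0.001080 = 173.6 m³/day.

174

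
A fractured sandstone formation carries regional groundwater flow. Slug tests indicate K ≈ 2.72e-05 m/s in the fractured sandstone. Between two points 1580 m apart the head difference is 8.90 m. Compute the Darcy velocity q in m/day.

Convert K: 2.72e-05 m/s × 86400 = 2.350 m/day.
Hydraulic gradient i = Δh / L = 8.90 / 1580 = 0.005633.
Specific discharge q = K · i = 2.350 × 0.005633 = 0.01324 m/day.

0.0132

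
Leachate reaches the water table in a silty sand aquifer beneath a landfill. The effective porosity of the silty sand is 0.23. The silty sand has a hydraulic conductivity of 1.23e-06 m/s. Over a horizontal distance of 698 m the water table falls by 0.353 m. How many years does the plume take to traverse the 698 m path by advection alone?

8180

Convert K: 1.23e-06 m/s × 86400 = 0.1063 m/day.
Hydraulic gradient i = Δh / L = 0.353 / 698 = 0.0005057.
Darcy flux q = K · i = 0.1063 × 0.0005057 = 5.375e-05 m/day.
Seepage velocity v = q / n_e = 5.375e-05 / 0.23 = 0.0002337 m/day.
Travel time t = L / v = 698 / 0.0002337 = 2.987e+06 days = 8178 years.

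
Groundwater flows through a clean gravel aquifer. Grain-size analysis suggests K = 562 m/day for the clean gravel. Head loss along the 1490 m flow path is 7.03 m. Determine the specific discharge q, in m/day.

2.65

Hydraulic gradient i = Δh / L = 7.03 / 1490 = 0.004718.
Specific discharge q = K · i = 562.0 × 0.004718 = 2.652 m/day.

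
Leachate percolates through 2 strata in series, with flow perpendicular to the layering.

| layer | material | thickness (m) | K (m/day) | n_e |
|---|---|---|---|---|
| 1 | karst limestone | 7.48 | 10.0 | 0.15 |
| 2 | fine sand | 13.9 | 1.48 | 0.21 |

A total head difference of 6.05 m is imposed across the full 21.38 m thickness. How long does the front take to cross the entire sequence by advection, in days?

6.77

With flow normal to the layers, continuity requires the same specific discharge q through every layer.
Σ(b_i/K_i) = 7.48/10.0 + 13.9/1.48 = 10.14 d.
q = Δh / Σ(b_i/K_i) = 6.05 / 10.14 = 0.5967 m/day.
In each layer the seepage velocity is v_i = q/n_i, so the layer transit time is t_i = b_i·n_i / q:
  layer 1 (karst limestone): t_1 = 7.48 × 0.15 / 0.5967 = 1.880 d
  layer 2 (fine sand): t_2 = 13.9 × 0.21 / 0.5967 = 4.892 d
Total t = Σ t_i = 6.773 days.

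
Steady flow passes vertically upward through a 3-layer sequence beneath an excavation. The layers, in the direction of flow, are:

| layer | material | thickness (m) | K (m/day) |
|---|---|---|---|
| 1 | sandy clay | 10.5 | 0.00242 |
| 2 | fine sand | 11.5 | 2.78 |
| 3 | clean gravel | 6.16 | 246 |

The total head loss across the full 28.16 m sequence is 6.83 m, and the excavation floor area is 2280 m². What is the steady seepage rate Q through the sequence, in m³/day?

3.59

Flow is perpendicular to layering, so the layers act in series and the equivalent K is the thickness-weighted harmonic mean.
Total thickness L = 10.5 + 11.5 + 6.16 = 28.16 m.
Σ(b_i/K_i) = 10.5/0.00242 + 11.5/2.78 + 6.16/246 = 4343 d.
K_eq = L / Σ(b_i/K_i) = 28.16 / 4343 = 0.006484 m/day.
Q = K_eq · A · (Δh/L) = 0.006484 × 2280 × (6.83/28.16) = 3.586 m³/day.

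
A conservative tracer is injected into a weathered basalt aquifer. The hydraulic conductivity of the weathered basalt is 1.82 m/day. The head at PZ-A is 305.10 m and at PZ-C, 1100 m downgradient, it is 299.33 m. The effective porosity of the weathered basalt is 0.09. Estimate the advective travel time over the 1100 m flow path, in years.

Hydraulic gradient i = (305.10 − 299.33) / 1100 = 5.77 / 1100 = 0.005245.
Darcy flux q = K · i = 1.820 × 0.005245 = 0.009547 m/day.
Seepage velocity v = q / n_e = 0.009547 / 0.09 = 0.1061 m/day.
Travel time t = L / v = 1100 / 0.1061 = 10370 days = 28.39 years.

28.4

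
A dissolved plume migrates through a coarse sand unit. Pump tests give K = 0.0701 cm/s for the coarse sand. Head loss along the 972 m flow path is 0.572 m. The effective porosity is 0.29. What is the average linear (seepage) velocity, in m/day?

0.123

Convert K: 0.0701 cm/s × 864 = 60.57 m/day.
Hydraulic gradient i = Δh / L = 0.572 / 972 = 0.0005885.
Darcy flux q = K · i = 60.57 × 0.0005885 = 0.03564 m/day.
Seepage velocity v = q / n_e = 0.03564 / 0.29 = 0.1229 m/day.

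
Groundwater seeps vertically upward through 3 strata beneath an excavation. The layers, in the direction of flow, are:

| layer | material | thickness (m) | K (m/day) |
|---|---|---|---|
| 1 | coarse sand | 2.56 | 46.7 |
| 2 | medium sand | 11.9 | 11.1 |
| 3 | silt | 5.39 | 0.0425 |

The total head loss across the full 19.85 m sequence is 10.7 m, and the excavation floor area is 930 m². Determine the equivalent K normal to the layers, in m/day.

Flow is perpendicular to layering, so the layers act in series and the equivalent K is the thickness-weighted harmonic mean.
Total thickness L = 2.56 + 11.9 + 5.39 = 19.85 m.
Σ(b_i/K_i) = 2.56/46.7 + 11.9/11.1 + 5.39/0.0425 = 128.0 d.
K_eq = L / Σ(b_i/K_i) = 19.85 / 128.0 = 0.1551 m/day.

0.155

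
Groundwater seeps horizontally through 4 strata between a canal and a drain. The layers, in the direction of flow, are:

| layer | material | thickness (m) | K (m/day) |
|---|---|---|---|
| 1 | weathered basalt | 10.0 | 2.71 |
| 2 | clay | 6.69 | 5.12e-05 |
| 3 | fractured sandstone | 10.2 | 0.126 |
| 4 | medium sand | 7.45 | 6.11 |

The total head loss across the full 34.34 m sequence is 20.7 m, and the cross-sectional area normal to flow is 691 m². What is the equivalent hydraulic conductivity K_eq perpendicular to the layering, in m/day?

Flow is perpendicular to layering, so the layers act in series and the equivalent K is the thickness-weighted harmonic mean.
Total thickness L = 10.0 + 6.69 + 10.2 + 7.45 = 34.34 m.
Σ(b_i/K_i) = 10.0/2.71 + 6.69/5.12e-05 + 10.2/0.126 + 7.45/6.11 = 1.307e+05 d.
K_eq = L / Σ(b_i/K_i) = 34.34 / 1.307e+05 = 0.0002626 m/day.

0.000263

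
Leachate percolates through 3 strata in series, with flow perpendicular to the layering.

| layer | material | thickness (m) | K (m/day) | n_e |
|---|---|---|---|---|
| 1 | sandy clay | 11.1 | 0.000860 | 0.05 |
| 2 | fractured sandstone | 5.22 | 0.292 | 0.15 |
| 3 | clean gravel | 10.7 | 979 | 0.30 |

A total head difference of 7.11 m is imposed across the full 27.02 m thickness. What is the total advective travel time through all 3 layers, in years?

22.6

With flow normal to the layers, continuity requires the same specific discharge q through every layer.
Σ(b_i/K_i) = 11.1/0.000860 + 5.22/0.292 + 10.7/979 = 12925 d.
q = Δh / Σ(b_i/K_i) = 7.11 / 12925 = 0.0005501 m/day.
In each layer the seepage velocity is v_i = q/n_i, so the layer transit time is t_i = b_i·n_i / q:
  layer 1 (sandy clay): t_1 = 11.1 × 0.05 / 0.0005501 = 1009 d
  layer 2 (fractured sandstone): t_2 = 5.22 × 0.15 / 0.0005501 = 1423 d
  layer 3 (clean gravel): t_3 = 10.7 × 0.30 / 0.0005501 = 5835 d
Total t = Σ t_i = 8268 days = 22.64 years.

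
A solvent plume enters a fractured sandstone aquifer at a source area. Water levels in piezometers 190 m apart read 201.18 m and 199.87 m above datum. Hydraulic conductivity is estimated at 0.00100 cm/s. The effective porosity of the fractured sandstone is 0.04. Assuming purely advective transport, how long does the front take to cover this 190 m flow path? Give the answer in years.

Convert K: 0.00100 cm/s × 864 = 0.8640 m/day.
Hydraulic gradient i = (201.18 − 199.87) / 190 = 1.31 / 190 = 0.006895.
Darcy flux q = K · i = 0.8640 × 0.006895 = 0.005957 m/day.
Seepage velocity v = q / n_e = 0.005957 / 0.04 = 0.1489 m/day.
Travel time t = L / v = 190 / 0.1489 = 1276 days = 3.493 years.

3.49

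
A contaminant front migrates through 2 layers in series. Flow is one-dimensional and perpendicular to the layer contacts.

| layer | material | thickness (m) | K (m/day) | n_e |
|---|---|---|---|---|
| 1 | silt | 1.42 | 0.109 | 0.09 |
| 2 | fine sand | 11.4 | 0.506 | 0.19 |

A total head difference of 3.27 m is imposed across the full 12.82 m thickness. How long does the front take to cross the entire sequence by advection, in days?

With flow normal to the layers, continuity requires the same specific discharge q through every layer.
Σ(b_i/K_i) = 1.42/0.109 + 11.4/0.506 = 35.56 d.
q = Δh / Σ(b_i/K_i) = 3.27 / 35.56 = 0.09196 m/day.
In each layer the seepage velocity is v_i = q/n_i, so the layer transit time is t_i = b_i·n_i / q:
  layer 1 (silt): t_1 = 1.42 × 0.09 / 0.09196 = 1.390 d
  layer 2 (fine sand): t_2 = 11.4 × 0.19 / 0.09196 = 23.55 d
Total t = Σ t_i = 24.94 days.

24.9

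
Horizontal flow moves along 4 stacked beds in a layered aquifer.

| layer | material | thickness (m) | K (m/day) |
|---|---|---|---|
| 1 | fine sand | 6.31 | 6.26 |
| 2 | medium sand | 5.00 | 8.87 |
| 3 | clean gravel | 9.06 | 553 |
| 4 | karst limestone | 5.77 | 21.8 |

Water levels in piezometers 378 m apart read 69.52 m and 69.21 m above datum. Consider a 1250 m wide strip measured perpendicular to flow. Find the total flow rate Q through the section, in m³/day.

Flow is parallel to layering, so each bed carries its own Darcy discharge and the transmissivities add.
Σ(K_i·b_i) = 6.26×6.31 + 8.87×5.00 + 553×9.06 + 21.8×5.77 = 5220 m²/day.
Hydraulic gradient i = (69.52 − 69.21) / 378 = 0.31 / 378 = 0.0008201.
Q = Σ(K_i·b_i) · W · i = 5220 × 1250 × 0.0008201 = 5351 m³/day.

5350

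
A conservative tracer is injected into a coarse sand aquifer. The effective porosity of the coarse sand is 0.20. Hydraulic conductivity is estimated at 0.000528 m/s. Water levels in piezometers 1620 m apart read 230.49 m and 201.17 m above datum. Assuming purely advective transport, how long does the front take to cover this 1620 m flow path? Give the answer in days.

Convert K: 0.000528 m/s × 86400 = 45.62 m/day.
Hydraulic gradient i = (230.49 − 201.17) / 1620 = 29.32 / 1620 = 0.01810.
Darcy flux q = K · i = 45.62 × 0.01810 = 0.8257 m/day.
Seepage velocity v = q / n_e = 0.8257 / 0.20 = 4.128 m/day.
Travel time t = L / v = 1620 / 4.128 = 392.4 days.

392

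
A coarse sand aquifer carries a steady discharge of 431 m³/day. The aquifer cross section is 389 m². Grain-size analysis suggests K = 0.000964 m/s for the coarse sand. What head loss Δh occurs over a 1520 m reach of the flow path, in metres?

Convert K: 0.000964 m/s × 86400 = 83.29 m/day.
From Q = K·A·i, i = Q / (K·A) = 431 / (83.29 × 389.0) = 0.01330.
Head loss Δh = i · L = 0.01330 × 1520 = 20.22 m.

20.2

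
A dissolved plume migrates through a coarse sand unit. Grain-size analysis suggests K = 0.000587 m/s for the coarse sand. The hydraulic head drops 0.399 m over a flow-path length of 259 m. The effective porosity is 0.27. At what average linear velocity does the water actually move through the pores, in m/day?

0.289

Convert K: 0.000587 m/s × 86400 = 50.72 m/day.
Hydraulic gradient i = Δh / L = 0.399 / 259 = 0.001541.
Darcy flux q = K · i = 50.72 × 0.001541 = 0.07813 m/day.
Seepage velocity v = q / n_e = 0.07813 / 0.27 = 0.2894 m/day.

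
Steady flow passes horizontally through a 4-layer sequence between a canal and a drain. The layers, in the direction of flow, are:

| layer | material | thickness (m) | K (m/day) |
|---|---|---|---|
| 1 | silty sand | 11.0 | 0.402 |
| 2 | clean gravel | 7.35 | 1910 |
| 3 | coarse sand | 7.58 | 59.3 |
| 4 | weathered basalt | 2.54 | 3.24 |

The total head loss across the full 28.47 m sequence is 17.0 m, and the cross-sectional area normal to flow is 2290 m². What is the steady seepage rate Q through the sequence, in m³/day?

Flow is perpendicular to layering, so the layers act in series and the equivalent K is the thickness-weighted harmonic mean.
Total thickness L = 11.0 + 7.35 + 7.58 + 2.54 = 28.47 m.
Σ(b_i/K_i) = 11.0/0.402 + 7.35/1910 + 7.58/59.3 + 2.54/3.24 = 28.28 d.
K_eq = L / Σ(b_i/K_i) = 28.47 / 28.28 = 1.007 m/day.
Q = K_eq · A · (Δh/L) = 1.007 × 2290 × (17.0/28.47) = 1377 m³/day.

1380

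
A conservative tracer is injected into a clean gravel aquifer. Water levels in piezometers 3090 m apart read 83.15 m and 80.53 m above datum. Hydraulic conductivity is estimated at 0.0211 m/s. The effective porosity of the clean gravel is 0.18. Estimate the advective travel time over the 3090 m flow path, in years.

Convert K: 0.0211 m/s × 86400 = 1823 m/day.
Hydraulic gradient i = (83.15 − 80.53) / 3090 = 2.62 / 3090 = 0.0008479.
Darcy flux q = K · i = 1823 × 0.0008479 = 1.546 m/day.
Seepage velocity v = q / n_e = 1.546 / 0.18 = 8.587 m/day.
Travel time t = L / v = 3090 / 8.587 = 359.8 days = 0.9851 years.

0.985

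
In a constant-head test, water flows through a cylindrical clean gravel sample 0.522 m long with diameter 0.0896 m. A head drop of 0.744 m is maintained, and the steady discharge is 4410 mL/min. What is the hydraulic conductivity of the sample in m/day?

707

Cross-sectional area A = π·(d/2)² = π × (0.0896/2)² = 0.006305 m².
Convert discharge: 4410 mL/min = 7.350e-05 m³/s.
Darcy's law rearranged: K = Q·L / (A·Δh) = 7.350e-05 × 0.522 / (0.006305 × 0.744) = 0.008179 m/s = 706.6 m/day.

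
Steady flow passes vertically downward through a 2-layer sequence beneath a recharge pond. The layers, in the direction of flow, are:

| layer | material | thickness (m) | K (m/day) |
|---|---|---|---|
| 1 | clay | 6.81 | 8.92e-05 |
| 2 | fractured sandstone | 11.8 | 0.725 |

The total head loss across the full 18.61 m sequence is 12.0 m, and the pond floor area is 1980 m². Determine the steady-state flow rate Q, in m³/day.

0.311

Flow is perpendicular to layering, so the layers act in series and the equivalent K is the thickness-weighted harmonic mean.
Total thickness L = 6.81 + 11.8 = 18.61 m.
Σ(b_i/K_i) = 6.81/8.92e-05 + 11.8/0.725 = 76362 d.
K_eq = L / Σ(b_i/K_i) = 18.61 / 76362 = 0.0002437 m/day.
Q = K_eq · A · (Δh/L) = 0.0002437 × 1980 × (12.0/18.61) = 0.3112 m³/day.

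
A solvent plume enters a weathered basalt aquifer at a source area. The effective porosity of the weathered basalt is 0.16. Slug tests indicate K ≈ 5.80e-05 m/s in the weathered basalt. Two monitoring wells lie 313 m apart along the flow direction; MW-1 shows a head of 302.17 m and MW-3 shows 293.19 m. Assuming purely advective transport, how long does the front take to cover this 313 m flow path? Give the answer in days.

348

Convert K: 5.80e-05 m/s × 86400 = 5.011 m/day.
Hydraulic gradient i = (302.17 − 293.19) / 313 = 8.98 / 313 = 0.02869.
Darcy flux q = K · i = 5.011 × 0.02869 = 0.1438 m/day.
Seepage velocity v = q / n_e = 0.1438 / 0.16 = 0.8986 m/day.
Travel time t = L / v = 313 / 0.8986 = 348.3 days.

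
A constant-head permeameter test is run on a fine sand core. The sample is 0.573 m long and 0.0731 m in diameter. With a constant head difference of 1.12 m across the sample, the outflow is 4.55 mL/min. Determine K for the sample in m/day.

Cross-sectional area A = π·(d/2)² = π × (0.0731/2)² = 0.004197 m².
Convert discharge: 4.55 mL/min = 7.583e-08 m³/s.
Darcy's law rearranged: K = Q·L / (A·Δh) = 7.583e-08 × 0.573 / (0.004197 × 1.12) = 9.244e-06 m/s = 0.7987 m/day.

0.799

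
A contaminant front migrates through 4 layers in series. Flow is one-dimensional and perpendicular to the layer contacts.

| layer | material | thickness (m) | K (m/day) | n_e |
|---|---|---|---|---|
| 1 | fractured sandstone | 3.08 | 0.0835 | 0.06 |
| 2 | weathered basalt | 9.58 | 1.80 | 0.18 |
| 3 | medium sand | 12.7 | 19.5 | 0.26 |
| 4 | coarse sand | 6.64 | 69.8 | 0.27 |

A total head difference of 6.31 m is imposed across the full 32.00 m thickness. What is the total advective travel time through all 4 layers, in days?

47.7

With flow normal to the layers, continuity requires the same specific discharge q through every layer.
Σ(b_i/K_i) = 3.08/0.0835 + 9.58/1.80 + 12.7/19.5 + 6.64/69.8 = 42.95 d.
q = Δh / Σ(b_i/K_i) = 6.31 / 42.95 = 0.1469 m/day.
In each layer the seepage velocity is v_i = q/n_i, so the layer transit time is t_i = b_i·n_i / q:
  layer 1 (fractured sandstone): t_1 = 3.08 × 0.06 / 0.1469 = 1.258 d
  layer 2 (weathered basalt): t_2 = 9.58 × 0.18 / 0.1469 = 11.74 d
  layer 3 (medium sand): t_3 = 12.7 × 0.26 / 0.1469 = 22.48 d
  layer 4 (coarse sand): t_4 = 6.64 × 0.27 / 0.1469 = 12.20 d
Total t = Σ t_i = 47.68 days.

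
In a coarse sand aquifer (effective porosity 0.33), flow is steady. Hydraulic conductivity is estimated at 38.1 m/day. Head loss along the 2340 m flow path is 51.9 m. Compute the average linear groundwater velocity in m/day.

2.56

Hydraulic gradient i = Δh / L = 51.9 / 2340 = 0.02218.
Darcy flux q = K · i = 38.10 × 0.02218 = 0.8450 m/day.
Seepage velocity v = q / n_e = 0.8450 / 0.33 = 2.561 m/day.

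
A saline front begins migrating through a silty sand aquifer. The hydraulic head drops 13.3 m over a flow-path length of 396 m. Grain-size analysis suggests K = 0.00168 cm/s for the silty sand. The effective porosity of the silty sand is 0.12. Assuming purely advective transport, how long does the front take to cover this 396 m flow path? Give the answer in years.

2.67

Convert K: 0.00168 cm/s × 864 = 1.452 m/day.
Hydraulic gradient i = Δh / L = 13.3 / 396 = 0.03359.
Darcy flux q = K · i = 1.452 × 0.03359 = 0.04875 m/day.
Seepage velocity v = q / n_e = 0.04875 / 0.12 = 0.4063 m/day.
Travel time t = L / v = 396 / 0.4063 = 974.8 days = 2.669 years.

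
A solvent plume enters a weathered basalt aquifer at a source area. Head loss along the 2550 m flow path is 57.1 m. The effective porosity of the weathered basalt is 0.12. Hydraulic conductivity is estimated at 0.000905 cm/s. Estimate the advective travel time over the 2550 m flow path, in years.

Convert K: 0.000905 cm/s × 864 = 0.7819 m/day.
Hydraulic gradient i = Δh / L = 57.1 / 2550 = 0.02239.
Darcy flux q = K · i = 0.7819 × 0.02239 = 0.01751 m/day.
Seepage velocity v = q / n_e = 0.01751 / 0.12 = 0.1459 m/day.
Travel time t = L / v = 2550 / 0.1459 = 17477 days = 47.85 years.

47.8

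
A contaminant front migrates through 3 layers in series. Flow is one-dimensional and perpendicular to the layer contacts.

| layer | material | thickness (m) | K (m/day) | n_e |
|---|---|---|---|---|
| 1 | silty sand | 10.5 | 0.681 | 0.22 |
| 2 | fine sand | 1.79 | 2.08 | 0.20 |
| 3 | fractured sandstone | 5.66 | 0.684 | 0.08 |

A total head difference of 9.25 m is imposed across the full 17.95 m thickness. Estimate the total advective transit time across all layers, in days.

With flow normal to the layers, continuity requires the same specific discharge q through every layer.
Σ(b_i/K_i) = 10.5/0.681 + 1.79/2.08 + 5.66/0.684 = 24.55 d.
q = Δh / Σ(b_i/K_i) = 9.25 / 24.55 = 0.3767 m/day.
In each layer the seepage velocity is v_i = q/n_i, so the layer transit time is t_i = b_i·n_i / q:
  layer 1 (silty sand): t_1 = 10.5 × 0.22 / 0.3767 = 6.132 d
  layer 2 (fine sand): t_2 = 1.79 × 0.20 / 0.3767 = 0.9503 d
  layer 3 (fractured sandstone): t_3 = 5.66 × 0.08 / 0.3767 = 1.202 d
Total t = Σ t_i = 8.284 days.

8.28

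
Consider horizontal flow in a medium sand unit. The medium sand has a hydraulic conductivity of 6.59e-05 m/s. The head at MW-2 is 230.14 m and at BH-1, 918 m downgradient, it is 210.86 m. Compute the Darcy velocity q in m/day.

Convert K: 6.59e-05 m/s × 86400 = 5.694 m/day.
Hydraulic gradient i = (230.14 − 210.86) / 918 = 19.28 / 918 = 0.02100.
Specific discharge q = K · i = 5.694 × 0.02100 = 0.1196 m/day.

0.120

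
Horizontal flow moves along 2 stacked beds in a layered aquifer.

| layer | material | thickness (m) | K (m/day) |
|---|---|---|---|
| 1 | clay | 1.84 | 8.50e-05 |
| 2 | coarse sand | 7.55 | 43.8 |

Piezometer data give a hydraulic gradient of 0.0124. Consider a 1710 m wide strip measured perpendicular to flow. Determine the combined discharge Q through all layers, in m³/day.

7010

Flow is parallel to layering, so each bed carries its own Darcy discharge and the transmissivities add.
Σ(K_i·b_i) = 8.50e-05×1.84 + 43.8×7.55 = 330.7 m²/day.
Hydraulic gradient i = 0.0124.
Q = Σ(K_i·b_i) · W · i = 330.7 × 1710 × 0.01240 = 7012 m³/day.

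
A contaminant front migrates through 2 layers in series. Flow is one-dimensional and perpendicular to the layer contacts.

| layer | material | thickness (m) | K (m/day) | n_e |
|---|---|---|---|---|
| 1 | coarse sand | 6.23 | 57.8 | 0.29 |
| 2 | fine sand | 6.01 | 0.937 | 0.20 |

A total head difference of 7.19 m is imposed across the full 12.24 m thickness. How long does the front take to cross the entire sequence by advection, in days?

With flow normal to the layers, continuity requires the same specific discharge q through every layer.
Σ(b_i/K_i) = 6.23/57.8 + 6.01/0.937 = 6.522 d.
q = Δh / Σ(b_i/K_i) = 7.19 / 6.522 = 1.102 m/day.
In each layer the seepage velocity is v_i = q/n_i, so the layer transit time is t_i = b_i·n_i / q:
  layer 1 (coarse sand): t_1 = 6.23 × 0.29 / 1.102 = 1.639 d
  layer 2 (fine sand): t_2 = 6.01 × 0.20 / 1.102 = 1.090 d
Total t = Σ t_i = 2.729 days.

2.73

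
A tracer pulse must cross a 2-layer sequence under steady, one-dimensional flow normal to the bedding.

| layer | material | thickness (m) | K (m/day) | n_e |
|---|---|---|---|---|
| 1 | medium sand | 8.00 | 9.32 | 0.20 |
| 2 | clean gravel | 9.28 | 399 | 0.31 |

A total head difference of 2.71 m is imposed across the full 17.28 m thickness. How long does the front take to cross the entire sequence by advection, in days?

1.46

With flow normal to the layers, continuity requires the same specific discharge q through every layer.
Σ(b_i/K_i) = 8.00/9.32 + 9.28/399 = 0.8816 d.
q = Δh / Σ(b_i/K_i) = 2.71 / 0.8816 = 3.074 m/day.
In each layer the seepage velocity is v_i = q/n_i, so the layer transit time is t_i = b_i·n_i / q:
  layer 1 (medium sand): t_1 = 8.00 × 0.20 / 3.074 = 0.5205 d
  layer 2 (clean gravel): t_2 = 9.28 × 0.31 / 3.074 = 0.9359 d
Total t = Σ t_i = 1.456 days.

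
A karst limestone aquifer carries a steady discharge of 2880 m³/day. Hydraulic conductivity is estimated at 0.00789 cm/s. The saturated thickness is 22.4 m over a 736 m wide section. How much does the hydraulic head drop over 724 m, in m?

Convert K: 0.00789 cm/s × 864 = 6.817 m/day.
Cross-sectional area A = 736 × 22.4 = 16486 m².
From Q = K·A·i, i = Q / (K·A) = 2880 / (6.817 × 16486) = 0.02563.
Head loss Δh = i · L = 0.02563 × 724 = 18.55 m.

18.6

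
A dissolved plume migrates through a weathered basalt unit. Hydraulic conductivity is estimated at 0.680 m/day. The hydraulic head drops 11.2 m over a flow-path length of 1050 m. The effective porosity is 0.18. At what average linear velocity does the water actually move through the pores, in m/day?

0.0403

Hydraulic gradient i = Δh / L = 11.2 / 1050 = 0.01067.
Darcy flux q = K · i = 0.6800 × 0.01067 = 0.007253 m/day.
Seepage velocity v = q / n_e = 0.007253 / 0.18 = 0.04030 m/day.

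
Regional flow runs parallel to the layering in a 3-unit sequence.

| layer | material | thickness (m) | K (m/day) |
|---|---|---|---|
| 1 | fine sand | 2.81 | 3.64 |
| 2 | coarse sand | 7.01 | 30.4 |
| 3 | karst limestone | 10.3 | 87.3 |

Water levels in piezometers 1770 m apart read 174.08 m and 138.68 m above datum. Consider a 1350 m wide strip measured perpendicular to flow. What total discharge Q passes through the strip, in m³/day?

Flow is parallel to layering, so each bed carries its own Darcy discharge and the transmissivities add.
Σ(K_i·b_i) = 3.64×2.81 + 30.4×7.01 + 87.3×10.3 = 1123 m²/day.
Hydraulic gradient i = (174.08 − 138.68) / 1770 = 35.4 / 1770 = 0.02000.
Q = Σ(K_i·b_i) · W · i = 1123 × 1350 × 0.02000 = 30308 m³/day.

30300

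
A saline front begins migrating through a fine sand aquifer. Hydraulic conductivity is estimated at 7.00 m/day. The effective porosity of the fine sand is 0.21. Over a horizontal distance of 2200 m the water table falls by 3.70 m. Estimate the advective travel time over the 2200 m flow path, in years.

Hydraulic gradient i = Δh / L = 3.70 / 2200 = 0.001682.
Darcy flux q = K · i = 7.000 × 0.001682 = 0.01177 m/day.
Seepage velocity v = q / n_e = 0.01177 / 0.21 = 0.05606 m/day.
Travel time t = L / v = 2200 / 0.05606 = 39243 days = 107.4 years.

107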